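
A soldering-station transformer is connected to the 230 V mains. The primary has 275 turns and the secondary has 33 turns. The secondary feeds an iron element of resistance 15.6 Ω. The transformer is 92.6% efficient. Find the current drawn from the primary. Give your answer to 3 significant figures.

V_s = 230 × 33/275 = 27.600 V.
I_s = V_s/R = 27.600/15.6 = 1.7692 A.
P_out = V_s I_s = 27.600 × 1.7692 = 48.831 W.
P_in = P_out/η = 48.831/0.926 = 52.733 W.
I_p = P_in/V_p = 52.733/230 = 0.229 A.

I_p ≈ 0.229 A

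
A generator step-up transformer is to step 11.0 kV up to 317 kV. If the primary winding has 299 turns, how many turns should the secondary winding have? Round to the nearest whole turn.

N_s/N_p = V_s/V_p, so N_s = 299 × 317000/11000 = 8616.6 ≈ 8617 turns.

N_s = 8617 turns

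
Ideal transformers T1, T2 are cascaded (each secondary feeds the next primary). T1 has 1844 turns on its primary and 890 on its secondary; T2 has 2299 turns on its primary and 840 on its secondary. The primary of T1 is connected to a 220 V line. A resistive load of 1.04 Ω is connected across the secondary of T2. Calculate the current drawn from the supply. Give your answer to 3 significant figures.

I_supply ≈ 6.58 A

After T1: V = 220.00 × 890/1844 = 106.18 V.
After T2: V = 106.18 × 840/2299 = 38.796 V.
I_load = 38.796/1.04 = 37.304 A, so P_out = 38.796 × 37.304 = 1447.3 W.
All ideal ⇒ P_in = P_out, so I_supply = 1447.3/220 = 6.58 A.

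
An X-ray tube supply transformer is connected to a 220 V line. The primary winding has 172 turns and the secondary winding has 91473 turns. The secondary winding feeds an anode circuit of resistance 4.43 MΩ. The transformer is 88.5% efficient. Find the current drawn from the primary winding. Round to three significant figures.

I_p ≈ 15.9 A

V_s = 220 × 91473/172 = 117000 V.
I_s = V_s/R = 117000/(4.43×10^6) = 0.026411 A.
P_out = V_s I_s = 117000 × 0.026411 = 3090.1 W.
P_in = P_out/η = 3090.1/0.885 = 3491.6 W.
I_p = P_in/V_p = 3491.6/220 = 15.9 A.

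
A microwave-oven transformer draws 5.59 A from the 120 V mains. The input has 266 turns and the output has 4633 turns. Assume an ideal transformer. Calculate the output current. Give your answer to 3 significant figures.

I_out ≈ 0.321 A

I_out/I_in = N_in/N_out, so I_out = 5.59 × 266/4633 = 0.321 A.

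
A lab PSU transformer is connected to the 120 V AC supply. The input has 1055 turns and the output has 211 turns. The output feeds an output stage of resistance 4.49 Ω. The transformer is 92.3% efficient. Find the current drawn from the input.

V_out = 120 × 211/1055 = 24.000 V.
I_out = V_out/R = 24.000/4.49 = 5.3452 A.
P_out = V_out I_out = 24.000 × 5.3452 = 128.29 W.
P_in = P_out/η = 128.29/0.923 = 138.99 W.
I_in = P_in/V_in = 138.99/120 = 1.16 A.

I_in ≈ 1.16 A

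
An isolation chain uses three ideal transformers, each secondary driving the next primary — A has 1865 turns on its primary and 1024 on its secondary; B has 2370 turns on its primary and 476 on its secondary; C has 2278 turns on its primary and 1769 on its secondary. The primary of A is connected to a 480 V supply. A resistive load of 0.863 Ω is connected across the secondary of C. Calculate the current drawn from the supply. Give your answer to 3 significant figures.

After A: V = 480.00 × 1024/1865 = 263.55 V.
After B: V = 263.55 × 476/2370 = 52.932 V.
After C: V = 52.932 × 1769/2278 = 41.105 V.
I_load = 41.105/0.863 = 47.630 A, so P_out = 41.105 × 47.630 = 1957.8 W.
All ideal ⇒ P_in = P_out, so I_supply = 1957.8/480 = 4.08 A.

I_supply ≈ 4.08 A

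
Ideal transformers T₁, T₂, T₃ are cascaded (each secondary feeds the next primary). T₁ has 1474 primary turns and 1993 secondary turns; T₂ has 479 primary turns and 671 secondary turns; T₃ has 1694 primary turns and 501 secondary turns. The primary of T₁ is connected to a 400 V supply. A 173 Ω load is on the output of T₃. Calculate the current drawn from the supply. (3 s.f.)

After T₁: V = 400.00 × 1993/1474 = 540.84 V.
After T₂: V = 540.84 × 671/479 = 757.63 V.
After T₃: V = 757.63 × 501/1694 = 224.07 V.
I_load = 224.07/173 = 1.2952 A, so P_out = 224.07 × 1.2952 = 290.21 W.
All ideal ⇒ P_in = P_out, so I_supply = 290.21/400 = 0.726 A.

I_supply ≈ 0.726 A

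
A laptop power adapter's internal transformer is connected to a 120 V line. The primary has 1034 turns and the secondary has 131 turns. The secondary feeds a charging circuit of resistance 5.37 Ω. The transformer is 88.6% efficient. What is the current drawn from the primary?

I_p ≈ 0.405 A

V_s = 120 × 131/1034 = 15.203 V.
I_s = V_s/R = 15.203/5.37 = 2.8311 A.
P_out = V_s I_s = 15.203 × 2.8311 = 43.042 W.
P_in = P_out/η = 43.042/0.886 = 48.580 W.
I_p = P_in/V_p = 48.580/120 = 0.405 A.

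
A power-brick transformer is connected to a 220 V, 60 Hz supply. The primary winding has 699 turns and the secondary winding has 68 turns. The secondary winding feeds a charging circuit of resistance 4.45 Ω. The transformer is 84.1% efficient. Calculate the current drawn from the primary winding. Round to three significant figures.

I_p ≈ 0.556 A

V_s = 220 × 68/699 = 21.402 V.
I_s = V_s/R = 21.402/4.45 = 4.8094 A.
P_out = V_s I_s = 21.402 × 4.8094 = 102.93 W.
P_in = P_out/η = 102.93/0.841 = 122.39 W.
I_p = P_in/V_p = 122.39/220 = 0.556 A.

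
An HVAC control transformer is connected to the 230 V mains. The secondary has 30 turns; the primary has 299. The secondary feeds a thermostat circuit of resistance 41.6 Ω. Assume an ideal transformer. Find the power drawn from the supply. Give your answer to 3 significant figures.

V_s = V_p × N_s/N_p = 230 × 30/299 = 23.077 V.
I_s = V_s/R = 23.077/41.6 = 0.55473 A.
I_p = I_s × N_s/N_p = 0.55473 × 30/299 = 0.055659 A.
P = V_p I_p = 230 × 0.055659 = 12.8 W.

P ≈ 12.8 W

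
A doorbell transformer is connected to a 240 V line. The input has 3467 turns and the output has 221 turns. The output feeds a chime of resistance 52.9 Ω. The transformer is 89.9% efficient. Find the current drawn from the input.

I_in ≈ 0.0205 A

V_out = 240 × 221/3467 = 15.299 V.
I_out = V_out/R = 15.299/52.9 = 0.28920 A.
P_out = V_out I_out = 15.299 × 0.28920 = 4.4243 W.
P_in = P_out/η = 4.4243/0.899 = 4.9213 W.
I_in = P_in/V_in = 4.9213/240 = 0.0205 A.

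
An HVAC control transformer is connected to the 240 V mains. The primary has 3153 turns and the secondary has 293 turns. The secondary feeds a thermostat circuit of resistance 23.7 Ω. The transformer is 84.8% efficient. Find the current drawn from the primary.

I_p ≈ 0.103 A

V_s = 240 × 293/3153 = 22.303 V.
I_s = V_s/R = 22.303/23.7 = 0.94104 A.
P_out = V_s I_s = 22.303 × 0.94104 = 20.988 W.
P_in = P_out/η = 20.988/0.848 = 24.749 W.
I_p = P_in/V_p = 24.749/240 = 0.103 A.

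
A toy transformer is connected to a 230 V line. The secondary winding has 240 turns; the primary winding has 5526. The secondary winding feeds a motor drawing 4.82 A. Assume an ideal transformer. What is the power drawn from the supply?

I_p = I_s × N_s/N_p = 4.82 × 240/5526 = 0.20934 A.
P = V_p I_p = 230 × 0.20934 = 48.1 W.

P ≈ 48.1 W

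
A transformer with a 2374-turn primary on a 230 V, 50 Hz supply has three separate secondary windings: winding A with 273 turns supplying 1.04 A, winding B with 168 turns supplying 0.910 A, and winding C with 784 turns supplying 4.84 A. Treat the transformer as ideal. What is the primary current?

V_A = 230 × 273/2374 = 26.449 V; V_B = 230 × 168/2374 = 16.276 V; V_C = 230 × 784/2374 = 75.956 V.
P_out = V_A I_A + V_B I_B + V_C I_C = 26.449×1.04 + 16.276×0.910 + 75.956×4.84 = 27.507 + 14.811 + 367.63 = 409.95 W.
Ideal ⇒ P_in = P_out, so I_p = P_out/V_p = 409.95/230 = 1.78 A.

I_p ≈ 1.78 A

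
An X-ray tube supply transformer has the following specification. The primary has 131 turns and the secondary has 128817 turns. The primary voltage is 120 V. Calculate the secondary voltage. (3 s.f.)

V_s/V_p = N_s/N_p, so V_s = 120 × 128817/131 = 118000 V.

V_s ≈ 118000 V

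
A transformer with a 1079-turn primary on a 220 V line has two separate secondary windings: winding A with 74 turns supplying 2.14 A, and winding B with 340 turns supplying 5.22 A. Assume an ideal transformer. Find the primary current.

V_A = 220 × 74/1079 = 15.088 V; V_B = 220 × 340/1079 = 69.323 V.
P_out = V_A I_A + V_B I_B = 15.088×2.14 + 69.323×5.22 = 32.288 + 361.87 = 394.16 W.
Ideal ⇒ P_in = P_out, so I_p = P_out/V_p = 394.16/220 = 1.79 A.

I_p ≈ 1.79 A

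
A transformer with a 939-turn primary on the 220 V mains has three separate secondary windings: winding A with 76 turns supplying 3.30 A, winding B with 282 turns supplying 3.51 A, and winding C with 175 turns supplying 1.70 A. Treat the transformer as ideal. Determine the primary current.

V_A = 220 × 76/939 = 17.806 V; V_B = 220 × 282/939 = 66.070 V; V_C = 220 × 175/939 = 41.001 V.
P_out = V_A I_A + V_B I_B + V_C I_C = 17.806×3.30 + 66.070×3.51 + 41.001×1.70 = 58.760 + 231.91 + 69.702 = 360.37 W.
Ideal ⇒ P_in = P_out, so I_p = P_out/V_p = 360.37/220 = 1.64 A.

I_p ≈ 1.64 A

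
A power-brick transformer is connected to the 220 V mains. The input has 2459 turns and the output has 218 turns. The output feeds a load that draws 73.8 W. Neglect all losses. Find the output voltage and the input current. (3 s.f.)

V_out = V_in × N_out/N_in = 220 × 218/2459 = 19.504 V.
I_out = P/V_out = 73.8/19.504 = 3.7839 A.
I_in = I_out × N_out/N_in = 3.7839 × 218/2459 = 0.335 A.

V_out ≈ 19.5 V, I_in ≈ 0.335 A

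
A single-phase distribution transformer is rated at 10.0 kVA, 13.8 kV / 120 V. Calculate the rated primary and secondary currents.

I_p = S/V_p = 10000/13800 = 0.725 A.
I_s = S/V_s = 10000/120 = 83.3 A.

I_p ≈ 0.725 A, I_s ≈ 83.3 A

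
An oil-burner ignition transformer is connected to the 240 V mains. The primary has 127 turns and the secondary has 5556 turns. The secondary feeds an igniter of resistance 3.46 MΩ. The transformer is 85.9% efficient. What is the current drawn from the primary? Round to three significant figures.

V_s = 240 × 5556/127 = 10500 V.
I_s = V_s/R = 10500/(3.46×10^6) = 0.0030345 A.
P_out = V_s I_s = 10500 × 0.0030345 = 31.861 W.
P_in = P_out/η = 31.861/0.859 = 37.091 W.
I_p = P_in/V_p = 37.091/240 = 0.155 A.

I_p ≈ 0.155 A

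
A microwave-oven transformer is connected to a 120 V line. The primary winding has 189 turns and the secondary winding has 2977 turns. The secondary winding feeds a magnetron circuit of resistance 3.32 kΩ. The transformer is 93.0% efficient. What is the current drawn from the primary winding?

I_p ≈ 9.64 A

V_s = 120 × 2977/189 = 1890.2 V.
I_s = V_s/R = 1890.2/3320 = 0.56932 A.
P_out = V_s I_s = 1890.2 × 0.56932 = 1076.1 W.
P_in = P_out/η = 1076.1/0.930 = 1157.1 W.
I_p = P_in/V_p = 1157.1/120 = 9.64 A.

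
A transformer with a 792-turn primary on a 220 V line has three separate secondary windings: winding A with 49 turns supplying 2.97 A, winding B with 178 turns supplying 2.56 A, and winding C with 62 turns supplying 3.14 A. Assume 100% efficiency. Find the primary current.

V_A = 220 × 49/792 = 13.611 V; V_B = 220 × 178/792 = 49.444 V; V_C = 220 × 62/792 = 17.222 V.
P_out = V_A I_A + V_B I_B + V_C I_C = 13.611×2.97 + 49.444×2.56 + 17.222×3.14 = 40.425 + 126.58 + 54.078 = 221.08 W.
Ideal ⇒ P_in = P_out, so I_p = P_out/V_p = 221.08/220 = 1.00 A.

I_p ≈ 1.00 A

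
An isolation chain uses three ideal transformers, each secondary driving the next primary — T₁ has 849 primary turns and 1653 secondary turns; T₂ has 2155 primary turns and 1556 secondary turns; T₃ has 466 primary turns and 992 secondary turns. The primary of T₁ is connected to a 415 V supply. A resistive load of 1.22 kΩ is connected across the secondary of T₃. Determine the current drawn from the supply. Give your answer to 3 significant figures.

I_supply ≈ 3.05 A

Secondary of T₁: V = 415.00 × 1653/849 = 808.00 V.
Secondary of T₂: V = 808.00 × 1556/2155 = 583.41 V.
Secondary of T₃: V = 583.41 × 992/466 = 1241.9 V.
I_load = 1241.9/1220 = 1.0180 A, so P_out = 1241.9 × 1.0180 = 1264.3 W.
All ideal ⇒ P_in = P_out, so I_supply = 1264.3/415 = 3.05 A.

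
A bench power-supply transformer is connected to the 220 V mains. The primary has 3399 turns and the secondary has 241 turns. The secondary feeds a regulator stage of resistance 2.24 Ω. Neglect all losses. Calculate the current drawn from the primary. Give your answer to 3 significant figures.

V_s = V_p × N_s/N_p = 220 × 241/3399 = 15.599 V.
I_s = V_s/R = 15.599/2.24 = 6.9637 A.
For an ideal transformer I_p N_p = I_s N_s, so I_p = 6.9637 × 241/3399 = 0.494 A.

I_p ≈ 0.494 A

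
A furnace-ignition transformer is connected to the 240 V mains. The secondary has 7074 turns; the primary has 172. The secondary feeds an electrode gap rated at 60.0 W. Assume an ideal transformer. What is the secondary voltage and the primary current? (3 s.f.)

V_s = V_p × N_s/N_p = 240 × 7074/172 = 9870.7 V.
I_s = P/V_s = 60.0/9870.7 = 0.0060786 A.
I_p = I_s × N_s/N_p = 0.0060786 × 7074/172 = 0.250 A.

V_s ≈ 9870 V, I_p ≈ 0.250 A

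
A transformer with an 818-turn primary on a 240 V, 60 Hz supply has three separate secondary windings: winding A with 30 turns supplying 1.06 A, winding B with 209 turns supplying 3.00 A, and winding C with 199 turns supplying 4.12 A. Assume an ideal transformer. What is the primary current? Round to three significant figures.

V_A = 240 × 30/818 = 8.8020 V; V_B = 240 × 209/818 = 61.320 V; V_C = 240 × 199/818 = 58.386 V.
P_out = V_A I_A + V_B I_B + V_C I_C = 8.8020×1.06 + 61.320×3.00 + 58.386×4.12 = 9.3301 + 183.96 + 240.55 = 433.84 W.
Ideal ⇒ P_in = P_out, so I_p = P_out/V_p = 433.84/240 = 1.81 A.

I_p ≈ 1.81 A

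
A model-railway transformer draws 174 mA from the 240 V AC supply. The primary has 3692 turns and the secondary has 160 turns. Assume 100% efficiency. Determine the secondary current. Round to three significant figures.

I_s/I_p = N_p/N_s, so I_s = 0.174 × 3692/160 = 4.02 A.

I_s ≈ 4.02 A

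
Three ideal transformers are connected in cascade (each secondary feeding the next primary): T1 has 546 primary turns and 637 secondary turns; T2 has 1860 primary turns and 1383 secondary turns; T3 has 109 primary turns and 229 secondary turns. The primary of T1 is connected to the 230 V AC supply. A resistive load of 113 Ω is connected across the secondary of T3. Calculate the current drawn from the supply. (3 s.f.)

I_supply ≈ 6.76 A

Secondary of T1: V = 230.00 × 637/546 = 268.33 V.
Secondary of T2: V = 268.33 × 1383/1860 = 199.52 V.
Secondary of T3: V = 199.52 × 229/109 = 419.17 V.
I_load = 419.17/113 = 3.7095 A, so P_out = 419.17 × 3.7095 = 1554.9 W.
All ideal ⇒ P_in = P_out, so I_supply = 1554.9/230 = 6.76 A.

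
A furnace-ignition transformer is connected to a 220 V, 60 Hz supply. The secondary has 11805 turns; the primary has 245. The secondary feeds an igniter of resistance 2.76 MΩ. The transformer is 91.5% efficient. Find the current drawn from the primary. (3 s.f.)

I_p ≈ 0.202 A

V_s = 220 × 11805/245 = 10600 V.
I_s = V_s/R = 10600/(2.76×10^6) = 0.0038407 A.
P_out = V_s I_s = 10600 × 0.0038407 = 40.713 W.
P_in = P_out/η = 40.713/0.915 = 44.495 W.
I_p = P_in/V_p = 44.495/220 = 0.202 A.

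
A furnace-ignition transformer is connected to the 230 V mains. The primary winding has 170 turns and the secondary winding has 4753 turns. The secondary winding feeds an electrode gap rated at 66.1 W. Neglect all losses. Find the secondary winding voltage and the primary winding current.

V_s = V_p × N_s/N_p = 230 × 4753/170 = 6430.5 V.
I_s = P/V_s = 66.1/6430.5 = 0.010279 A.
I_p = I_s × N_s/N_p = 0.010279 × 4753/170 = 0.287 A.

V_s ≈ 6430 V, I_p ≈ 0.287 A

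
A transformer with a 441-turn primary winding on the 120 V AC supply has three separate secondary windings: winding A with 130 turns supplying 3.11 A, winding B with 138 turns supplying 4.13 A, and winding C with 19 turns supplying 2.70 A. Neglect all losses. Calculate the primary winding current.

I_p ≈ 2.33 A

V_A = 120 × 130/441 = 35.374 V; V_B = 120 × 138/441 = 37.551 V; V_C = 120 × 19/441 = 5.1701 V.
P_out = V_A I_A + V_B I_B + V_C I_C = 35.374×3.11 + 37.551×4.13 + 5.1701×2.70 = 110.01 + 155.09 + 13.959 = 279.06 W.
Ideal ⇒ P_in = P_out, so I_p = P_out/V_p = 279.06/120 = 2.33 A.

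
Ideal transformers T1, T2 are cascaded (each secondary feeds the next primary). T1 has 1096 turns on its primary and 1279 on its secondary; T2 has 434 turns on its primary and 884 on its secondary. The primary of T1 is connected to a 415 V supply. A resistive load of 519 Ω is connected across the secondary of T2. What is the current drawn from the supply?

I_supply ≈ 4.52 A

Secondary of T1: V = 415.00 × 1279/1096 = 484.29 V.
Secondary of T2: V = 484.29 × 884/434 = 986.44 V.
I_load = 986.44/519 = 1.9007 A, so P_out = 986.44 × 1.9007 = 1874.9 W.
All ideal ⇒ P_in = P_out, so I_supply = 1874.9/415 = 4.52 A.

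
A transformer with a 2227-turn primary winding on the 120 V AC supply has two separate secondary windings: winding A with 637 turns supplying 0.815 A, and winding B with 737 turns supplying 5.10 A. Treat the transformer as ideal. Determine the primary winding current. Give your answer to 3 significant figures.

V_A = 120 × 637/2227 = 34.324 V; V_B = 120 × 737/2227 = 39.713 V.
P_out = V_A I_A + V_B I_B = 34.324×0.815 + 39.713×5.10 = 27.974 + 202.53 = 230.51 W.
Ideal ⇒ P_in = P_out, so I_p = P_out/V_p = 230.51/120 = 1.92 A.

I_p ≈ 1.92 A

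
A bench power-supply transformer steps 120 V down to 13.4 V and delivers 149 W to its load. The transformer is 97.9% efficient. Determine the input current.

I_in ≈ 1.27 A

P_in = P_out/η = 149/0.979 = 152.20 W.
I_in = P_in/V_in = 152.20/120 = 1.27 A.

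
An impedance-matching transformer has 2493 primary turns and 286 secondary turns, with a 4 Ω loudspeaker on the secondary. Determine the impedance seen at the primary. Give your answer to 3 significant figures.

Z_p = (N_p/N_s)² × Z_s = (2493/286)² × 4 = 304 Ω.

Z_p ≈ 304 Ω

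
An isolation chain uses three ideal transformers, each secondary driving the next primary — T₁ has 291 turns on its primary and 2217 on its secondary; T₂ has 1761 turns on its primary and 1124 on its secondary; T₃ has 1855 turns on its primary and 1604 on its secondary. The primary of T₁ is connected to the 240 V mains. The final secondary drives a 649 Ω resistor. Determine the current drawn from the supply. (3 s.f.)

I_supply ≈ 6.54 A

Secondary of T₁: V = 240.00 × 2217/291 = 1828.5 V.
Secondary of T₂: V = 1828.5 × 1124/1761 = 1167.1 V.
Secondary of T₃: V = 1167.1 × 1604/1855 = 1009.1 V.
I_load = 1009.1/649 = 1.5549 A, so P_out = 1009.1 × 1.5549 = 1569.1 W.
All ideal ⇒ P_in = P_out, so I_supply = 1569.1/240 = 6.54 A.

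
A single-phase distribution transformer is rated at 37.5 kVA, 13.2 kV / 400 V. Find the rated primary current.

I_p = S/V_p = 37500/13200 = 2.84 A.

I_p ≈ 2.84 A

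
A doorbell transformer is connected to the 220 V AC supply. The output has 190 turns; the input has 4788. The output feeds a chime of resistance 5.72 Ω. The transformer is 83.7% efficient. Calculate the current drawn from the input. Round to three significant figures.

I_in ≈ 0.0724 A

V_out = 220 × 190/4788 = 8.7302 V.
I_out = V_out/R = 8.7302/5.72 = 1.5263 A.
P_out = V_out I_out = 8.7302 × 1.5263 = 13.324 W.
P_in = P_out/η = 13.324/0.837 = 15.919 W.
I_in = P_in/V_in = 15.919/220 = 0.0724 A.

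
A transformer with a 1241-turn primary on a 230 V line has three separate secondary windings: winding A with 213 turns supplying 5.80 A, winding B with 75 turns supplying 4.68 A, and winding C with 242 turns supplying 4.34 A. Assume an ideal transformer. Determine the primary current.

V_A = 230 × 213/1241 = 39.476 V; V_B = 230 × 75/1241 = 13.900 V; V_C = 230 × 242/1241 = 44.851 V.
P_out = V_A I_A + V_B I_B + V_C I_C = 39.476×5.80 + 13.900×4.68 + 44.851×4.34 = 228.96 + 65.052 + 194.65 = 488.67 W.
Ideal ⇒ P_in = P_out, so I_p = P_out/V_p = 488.67/230 = 2.12 A.

I_p ≈ 2.12 A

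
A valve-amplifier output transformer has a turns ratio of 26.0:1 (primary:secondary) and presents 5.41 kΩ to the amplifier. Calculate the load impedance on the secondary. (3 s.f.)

Z_s ≈ 8.00 Ω

Z_s = Z_p/(N_p/N_s)² = 5410/26.0² = 8.00 Ω.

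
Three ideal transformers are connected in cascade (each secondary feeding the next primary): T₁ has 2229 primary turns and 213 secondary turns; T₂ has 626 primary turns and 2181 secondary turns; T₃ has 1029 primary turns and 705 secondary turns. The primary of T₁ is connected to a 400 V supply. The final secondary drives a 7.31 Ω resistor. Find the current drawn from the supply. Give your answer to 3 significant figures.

I_supply ≈ 2.85 A

Secondary of T₁: V = 400.00 × 213/2229 = 38.223 V.
Secondary of T₂: V = 38.223 × 2181/626 = 133.17 V.
Secondary of T₃: V = 133.17 × 705/1029 = 91.240 V.
I_load = 91.240/7.31 = 12.482 A, so P_out = 91.240 × 12.482 = 1138.8 W.
All ideal ⇒ P_in = P_out, so I_supply = 1138.8/400 = 2.85 A.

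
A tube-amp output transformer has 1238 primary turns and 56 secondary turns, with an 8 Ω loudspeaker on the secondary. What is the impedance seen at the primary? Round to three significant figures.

Z_p = (N_p/N_s)² × Z_s = (1238/56)² × 8 = 3910 Ω.

Z_p ≈ 3910 Ω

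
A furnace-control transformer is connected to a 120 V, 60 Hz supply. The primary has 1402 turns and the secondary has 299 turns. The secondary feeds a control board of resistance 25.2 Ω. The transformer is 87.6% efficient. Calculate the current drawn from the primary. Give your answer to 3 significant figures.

I_p ≈ 0.247 A

V_s = 120 × 299/1402 = 25.592 V.
I_s = V_s/R = 25.592/25.2 = 1.0156 A.
P_out = V_s I_s = 25.592 × 1.0156 = 25.990 W.
P_in = P_out/η = 25.990/0.876 = 29.669 W.
I_p = P_in/V_p = 29.669/120 = 0.247 A.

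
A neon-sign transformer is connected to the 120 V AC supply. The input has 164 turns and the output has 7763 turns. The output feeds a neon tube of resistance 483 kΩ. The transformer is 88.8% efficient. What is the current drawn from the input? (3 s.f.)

V_out = 120 × 7763/164 = 5680.2 V.
I_out = V_out/R = 5680.2/483000 = 0.011760 A.
P_out = V_out I_out = 5680.2 × 0.011760 = 66.802 W.
P_in = P_out/η = 66.802/0.888 = 75.227 W.
I_in = P_in/V_in = 75.227/120 = 0.627 A.

I_in ≈ 0.627 A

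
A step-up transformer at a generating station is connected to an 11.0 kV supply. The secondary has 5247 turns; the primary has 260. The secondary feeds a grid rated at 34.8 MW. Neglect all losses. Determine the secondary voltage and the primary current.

V_s = V_p × N_s/N_p = 11000 × 5247/260 = 221990 V.
I_s = P/V_s = 3.48×10^7/221990 = 156.76 A.
I_p = I_s × N_s/N_p = 156.76 × 5247/260 = 3160 A.

V_s ≈ 222000 V, I_p ≈ 3160 A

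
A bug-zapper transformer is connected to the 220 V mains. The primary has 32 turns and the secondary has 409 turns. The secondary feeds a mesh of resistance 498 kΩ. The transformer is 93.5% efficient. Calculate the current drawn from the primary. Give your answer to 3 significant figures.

I_p ≈ 0.0772 A

V_s = 220 × 409/32 = 2811.9 V.
I_s = V_s/R = 2811.9/498000 = 0.0056463 A.
P_out = V_s I_s = 2811.9 × 0.0056463 = 15.877 W.
P_in = P_out/η = 15.877/0.935 = 16.981 W.
I_p = P_in/V_p = 16.981/220 = 0.0772 A.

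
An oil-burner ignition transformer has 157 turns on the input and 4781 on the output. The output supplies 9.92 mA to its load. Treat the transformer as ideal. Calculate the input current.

For an ideal transformer I_in/I_out = N_out/N_in, so I_in = 0.00992 × 4781/157 = 0.302 A.

I_in ≈ 0.302 A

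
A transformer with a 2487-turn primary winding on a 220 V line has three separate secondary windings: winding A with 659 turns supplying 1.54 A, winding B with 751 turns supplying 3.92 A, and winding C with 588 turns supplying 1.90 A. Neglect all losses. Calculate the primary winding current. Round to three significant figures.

V_A = 220 × 659/2487 = 58.295 V; V_B = 220 × 751/2487 = 66.433 V; V_C = 220 × 588/2487 = 52.014 V.
P_out = V_A I_A + V_B I_B + V_C I_C = 58.295×1.54 + 66.433×3.92 + 52.014×1.90 = 89.775 + 260.42 + 98.828 = 449.02 W.
Ideal ⇒ P_in = P_out, so I_p = P_out/V_p = 449.02/220 = 2.04 A.

I_p ≈ 2.04 A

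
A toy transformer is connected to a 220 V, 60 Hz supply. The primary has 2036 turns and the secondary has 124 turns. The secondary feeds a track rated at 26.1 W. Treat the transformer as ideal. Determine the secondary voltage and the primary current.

V_s = V_p × N_s/N_p = 220 × 124/2036 = 13.399 V.
I_s = P/V_s = 26.1/13.399 = 1.9479 A.
I_p = I_s × N_s/N_p = 1.9479 × 124/2036 = 0.119 A.

V_s ≈ 13.4 V, I_p ≈ 0.119 A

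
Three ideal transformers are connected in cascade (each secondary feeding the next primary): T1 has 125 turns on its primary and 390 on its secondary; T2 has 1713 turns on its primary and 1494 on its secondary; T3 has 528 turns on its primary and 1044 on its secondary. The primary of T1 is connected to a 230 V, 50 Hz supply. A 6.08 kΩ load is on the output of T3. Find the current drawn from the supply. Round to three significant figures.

I_supply ≈ 1.10 A

Secondary of T1: V = 230.00 × 390/125 = 717.60 V.
Secondary of T2: V = 717.60 × 1494/1713 = 625.86 V.
Secondary of T3: V = 625.86 × 1044/528 = 1237.5 V.
I_load = 1237.5/6080 = 0.20353 A, so P_out = 1237.5 × 0.20353 = 251.87 W.
All ideal ⇒ P_in = P_out, so I_supply = 251.87/230 = 1.10 A.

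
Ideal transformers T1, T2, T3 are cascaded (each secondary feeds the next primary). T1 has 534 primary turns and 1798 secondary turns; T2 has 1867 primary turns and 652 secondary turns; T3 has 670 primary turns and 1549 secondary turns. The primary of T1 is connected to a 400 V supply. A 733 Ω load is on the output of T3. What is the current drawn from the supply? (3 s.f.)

Secondary of T1: V = 400.00 × 1798/534 = 1346.8 V.
Secondary of T2: V = 1346.8 × 652/1867 = 470.34 V.
Secondary of T3: V = 470.34 × 1549/670 = 1087.4 V.
I_load = 1087.4/733 = 1.4835 A, so P_out = 1087.4 × 1.4835 = 1613.1 W.
All ideal ⇒ P_in = P_out, so I_supply = 1613.1/400 = 4.03 A.

I_supply ≈ 4.03 A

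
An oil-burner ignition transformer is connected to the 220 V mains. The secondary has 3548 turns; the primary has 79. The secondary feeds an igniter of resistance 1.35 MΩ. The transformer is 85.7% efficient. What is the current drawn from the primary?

I_p ≈ 0.384 A

V_s = 220 × 3548/79 = 9880.5 V.
I_s = V_s/R = 9880.5/(1.35×10^6) = 0.0073189 A.
P_out = V_s I_s = 9880.5 × 0.0073189 = 72.314 W.
P_in = P_out/η = 72.314/0.857 = 84.381 W.
I_p = P_in/V_p = 84.381/220 = 0.384 A.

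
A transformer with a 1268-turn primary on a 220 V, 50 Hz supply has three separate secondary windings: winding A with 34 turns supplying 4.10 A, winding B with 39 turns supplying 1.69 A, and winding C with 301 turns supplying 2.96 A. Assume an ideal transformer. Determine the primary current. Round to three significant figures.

V_A = 220 × 34/1268 = 5.8991 V; V_B = 220 × 39/1268 = 6.7666 V; V_C = 220 × 301/1268 = 52.224 V.
P_out = V_A I_A + V_B I_B + V_C I_C = 5.8991×4.10 + 6.7666×1.69 + 52.224×2.96 = 24.186 + 11.435 + 154.58 = 190.20 W.
Ideal ⇒ P_in = P_out, so I_p = P_out/V_p = 190.20/220 = 0.865 A.

I_p ≈ 0.865 A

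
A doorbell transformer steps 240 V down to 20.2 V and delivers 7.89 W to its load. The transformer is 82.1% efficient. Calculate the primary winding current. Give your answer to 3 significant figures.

P_in = P_out/η = 7.89/0.821 = 9.6102 W.
I_p = P_in/V_p = 9.6102/240 = 0.0400 A.

I_p ≈ 0.0400 A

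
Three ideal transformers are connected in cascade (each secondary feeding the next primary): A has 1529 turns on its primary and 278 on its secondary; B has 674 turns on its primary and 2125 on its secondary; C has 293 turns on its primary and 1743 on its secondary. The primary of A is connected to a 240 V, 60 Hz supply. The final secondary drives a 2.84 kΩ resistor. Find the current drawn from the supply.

I_supply ≈ 0.983 A

After A: V = 240.00 × 278/1529 = 43.636 V.
After B: V = 43.636 × 2125/674 = 137.58 V.
After C: V = 137.58 × 1743/293 = 818.42 V.
I_load = 818.42/2840 = 0.28818 A, so P_out = 818.42 × 0.28818 = 235.85 W.
All ideal ⇒ P_in = P_out, so I_supply = 235.85/240 = 0.983 A.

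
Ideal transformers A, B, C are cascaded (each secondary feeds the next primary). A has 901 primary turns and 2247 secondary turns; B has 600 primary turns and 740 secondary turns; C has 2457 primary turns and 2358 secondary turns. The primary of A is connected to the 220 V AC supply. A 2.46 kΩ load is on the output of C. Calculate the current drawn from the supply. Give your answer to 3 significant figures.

I_supply ≈ 0.779 A

After A: V = 220.00 × 2247/901 = 548.66 V.
After B: V = 548.66 × 740/600 = 676.68 V.
After C: V = 676.68 × 2358/2457 = 649.41 V.
I_load = 649.41/2460 = 0.26399 A, so P_out = 649.41 × 0.26399 = 171.44 W.
All ideal ⇒ P_in = P_out, so I_supply = 171.44/220 = 0.779 A.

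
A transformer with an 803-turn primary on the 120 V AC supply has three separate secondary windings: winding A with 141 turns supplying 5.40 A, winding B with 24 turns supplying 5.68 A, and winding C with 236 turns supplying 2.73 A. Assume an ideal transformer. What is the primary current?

I_p ≈ 1.92 A

V_A = 120 × 141/803 = 21.071 V; V_B = 120 × 24/803 = 3.5866 V; V_C = 120 × 236/803 = 35.268 V.
P_out = V_A I_A + V_B I_B + V_C I_C = 21.071×5.40 + 3.5866×5.68 + 35.268×2.73 = 113.78 + 20.372 + 96.281 = 230.44 W.
Ideal ⇒ P_in = P_out, so I_p = P_out/V_p = 230.44/120 = 1.92 A.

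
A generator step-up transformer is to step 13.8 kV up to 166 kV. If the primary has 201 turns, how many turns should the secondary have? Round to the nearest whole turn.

N_s/N_p = V_s/V_p, so N_s = 201 × 166000/13800 = 2417.8 ≈ 2418 turns.

N_s = 2418 turns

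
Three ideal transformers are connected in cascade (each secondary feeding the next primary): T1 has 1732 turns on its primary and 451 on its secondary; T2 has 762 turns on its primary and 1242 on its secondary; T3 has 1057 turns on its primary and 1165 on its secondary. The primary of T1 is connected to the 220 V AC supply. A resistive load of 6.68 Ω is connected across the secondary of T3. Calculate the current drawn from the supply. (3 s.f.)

Secondary of T1: V = 220.00 × 451/1732 = 57.286 V.
Secondary of T2: V = 57.286 × 1242/762 = 93.372 V.
Secondary of T3: V = 93.372 × 1165/1057 = 102.91 V.
I_load = 102.91/6.68 = 15.406 A, so P_out = 102.91 × 15.406 = 1585.5 W.
All ideal ⇒ P_in = P_out, so I_supply = 1585.5/220 = 7.21 A.

I_supply ≈ 7.21 A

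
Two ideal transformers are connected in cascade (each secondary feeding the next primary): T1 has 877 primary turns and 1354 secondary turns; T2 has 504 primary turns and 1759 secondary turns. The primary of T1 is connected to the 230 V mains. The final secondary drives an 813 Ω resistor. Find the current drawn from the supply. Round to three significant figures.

I_supply ≈ 8.21 A

Secondary of T1: V = 230.00 × 1354/877 = 355.10 V.
Secondary of T2: V = 355.10 × 1759/504 = 1239.3 V.
I_load = 1239.3/813 = 1.5244 A, so P_out = 1239.3 × 1.5244 = 1889.2 W.
All ideal ⇒ P_in = P_out, so I_supply = 1889.2/230 = 8.21 A.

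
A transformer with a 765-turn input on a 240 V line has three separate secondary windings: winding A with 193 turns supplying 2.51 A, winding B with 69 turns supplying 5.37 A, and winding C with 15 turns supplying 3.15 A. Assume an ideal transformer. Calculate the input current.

V_A = 240 × 193/765 = 60.549 V; V_B = 240 × 69/765 = 21.647 V; V_C = 240 × 15/765 = 4.7059 V.
P_out = V_A I_A + V_B I_B + V_C I_C = 60.549×2.51 + 21.647×5.37 + 4.7059×3.15 = 151.98 + 116.24 + 14.824 = 283.05 W.
Ideal ⇒ P_in = P_out, so I_in = P_out/V_in = 283.05/240 = 1.18 A.

I_in ≈ 1.18 A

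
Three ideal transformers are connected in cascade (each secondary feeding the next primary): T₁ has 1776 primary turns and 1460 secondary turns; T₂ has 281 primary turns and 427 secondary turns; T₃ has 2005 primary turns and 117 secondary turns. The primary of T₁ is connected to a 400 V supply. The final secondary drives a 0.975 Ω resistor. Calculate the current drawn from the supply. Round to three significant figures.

I_supply ≈ 2.18 A

Secondary of T₁: V = 400.00 × 1460/1776 = 328.83 V.
Secondary of T₂: V = 328.83 × 427/281 = 499.68 V.
Secondary of T₃: V = 499.68 × 117/2005 = 29.158 V.
I_load = 29.158/0.975 = 29.906 A, so P_out = 29.158 × 29.906 = 872.01 W.
All ideal ⇒ P_in = P_out, so I_supply = 872.01/400 = 2.18 A.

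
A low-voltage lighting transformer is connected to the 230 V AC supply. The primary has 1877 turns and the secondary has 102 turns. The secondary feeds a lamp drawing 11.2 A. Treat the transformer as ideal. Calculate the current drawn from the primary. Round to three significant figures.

For an ideal transformer I_p N_p = I_s N_s, so I_p = 11.2 × 102/1877 = 0.609 A.

I_p ≈ 0.609 A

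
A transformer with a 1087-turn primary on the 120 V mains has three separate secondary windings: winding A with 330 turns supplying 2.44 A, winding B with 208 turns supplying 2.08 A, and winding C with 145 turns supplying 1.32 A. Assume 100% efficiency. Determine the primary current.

V_A = 120 × 330/1087 = 36.431 V; V_B = 120 × 208/1087 = 22.962 V; V_C = 120 × 145/1087 = 16.007 V.
P_out = V_A I_A + V_B I_B + V_C I_C = 36.431×2.44 + 22.962×2.08 + 16.007×1.32 = 88.891 + 47.762 + 21.130 = 157.78 W.
Ideal ⇒ P_in = P_out, so I_p = P_out/V_p = 157.78/120 = 1.31 A.

I_p ≈ 1.31 A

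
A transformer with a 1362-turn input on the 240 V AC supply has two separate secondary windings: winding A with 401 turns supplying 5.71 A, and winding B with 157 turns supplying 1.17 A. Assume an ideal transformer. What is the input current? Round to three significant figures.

I_in ≈ 1.82 A

V_A = 240 × 401/1362 = 70.661 V; V_B = 240 × 157/1362 = 27.665 V.
P_out = V_A I_A + V_B I_B = 70.661×5.71 + 27.665×1.17 = 403.47 + 32.368 = 435.84 W.
Ideal ⇒ P_in = P_out, so I_in = P_out/V_in = 435.84/240 = 1.82 A.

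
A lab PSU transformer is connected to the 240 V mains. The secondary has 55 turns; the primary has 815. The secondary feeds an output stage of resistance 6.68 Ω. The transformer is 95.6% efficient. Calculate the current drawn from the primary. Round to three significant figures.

V_s = 240 × 55/815 = 16.196 V.
I_s = V_s/R = 16.196/6.68 = 2.4246 A.
P_out = V_s I_s = 16.196 × 2.4246 = 39.270 W.
P_in = P_out/η = 39.270/0.956 = 41.077 W.
I_p = P_in/V_p = 41.077/240 = 0.171 A.

I_p ≈ 0.171 A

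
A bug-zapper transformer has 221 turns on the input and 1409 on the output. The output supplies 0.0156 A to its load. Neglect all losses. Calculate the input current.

For an ideal transformer I_in/I_out = N_out/N_in, so I_in = 0.0156 × 1409/221 = 0.0995 A.

I_in ≈ 0.0995 A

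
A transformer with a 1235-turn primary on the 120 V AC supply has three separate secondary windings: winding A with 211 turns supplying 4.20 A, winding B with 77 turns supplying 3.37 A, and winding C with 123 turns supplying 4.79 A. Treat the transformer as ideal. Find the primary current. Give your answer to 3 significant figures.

V_A = 120 × 211/1235 = 20.502 V; V_B = 120 × 77/1235 = 7.4818 V; V_C = 120 × 123/1235 = 11.951 V.
P_out = V_A I_A + V_B I_B + V_C I_C = 20.502×4.20 + 7.4818×3.37 + 11.951×4.79 = 86.109 + 25.214 + 57.247 = 168.57 W.
Ideal ⇒ P_in = P_out, so I_p = P_out/V_p = 168.57/120 = 1.40 A.

I_p ≈ 1.40 A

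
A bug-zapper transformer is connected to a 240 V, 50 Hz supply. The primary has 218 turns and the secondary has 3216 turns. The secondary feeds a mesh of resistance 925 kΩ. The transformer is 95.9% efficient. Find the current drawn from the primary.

I_p ≈ 0.0589 A

V_s = 240 × 3216/218 = 3540.6 V.
I_s = V_s/R = 3540.6/925000 = 0.0038276 A.
P_out = V_s I_s = 3540.6 × 0.0038276 = 13.552 W.
P_in = P_out/η = 13.552/0.959 = 14.131 W.
I_p = P_in/V_p = 14.131/240 = 0.0589 A.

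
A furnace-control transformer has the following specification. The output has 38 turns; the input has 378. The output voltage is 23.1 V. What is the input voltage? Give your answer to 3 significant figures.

V_in ≈ 230 V

V_in/V_out = N_in/N_out, so V_in = 23.1 × 378/38 = 230 V.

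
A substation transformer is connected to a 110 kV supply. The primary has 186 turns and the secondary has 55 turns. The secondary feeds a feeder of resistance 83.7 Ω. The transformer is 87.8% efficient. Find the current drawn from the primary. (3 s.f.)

I_p ≈ 131 A

V_s = 110000 × 55/186 = 32527 V.
I_s = V_s/R = 32527/83.7 = 388.61 A.
P_out = V_s I_s = 32527 × 388.61 = 1.2640×10^7 W.
P_in = P_out/η = 1.2640×10^7/0.878 = 1.4397×10^7 W.
I_p = P_in/V_p = 1.4397×10^7/110000 = 131 A.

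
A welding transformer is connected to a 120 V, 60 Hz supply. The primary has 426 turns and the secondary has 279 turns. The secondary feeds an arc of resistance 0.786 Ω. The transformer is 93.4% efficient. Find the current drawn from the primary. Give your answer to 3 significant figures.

I_p ≈ 70.1 A

V_s = 120 × 279/426 = 78.592 V.
I_s = V_s/R = 78.592/0.786 = 99.989 A.
P_out = V_s I_s = 78.592 × 99.989 = 7858.3 W.
P_in = P_out/η = 7858.3/0.934 = 8413.6 W.
I_p = P_in/V_p = 8413.6/120 = 70.1 A.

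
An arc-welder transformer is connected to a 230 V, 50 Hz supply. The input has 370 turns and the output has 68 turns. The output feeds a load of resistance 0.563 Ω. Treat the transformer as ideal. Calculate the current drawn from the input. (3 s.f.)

V_out = V_in × N_out/N_in = 230 × 68/370 = 42.270 V.
I_out = V_out/R = 42.270/0.563 = 75.080 A.
For an ideal transformer I_in N_in = I_out N_out, so I_in = 75.080 × 68/370 = 13.8 A.

I_in ≈ 13.8 A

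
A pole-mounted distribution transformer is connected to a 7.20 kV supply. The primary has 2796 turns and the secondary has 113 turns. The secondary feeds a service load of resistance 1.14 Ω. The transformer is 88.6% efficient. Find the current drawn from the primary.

V_s = 7200 × 113/2796 = 290.99 V.
I_s = V_s/R = 290.99/1.14 = 255.25 A.
P_out = V_s I_s = 290.99 × 255.25 = 74275 W.
P_in = P_out/η = 74275/0.886 = 83832 W.
I_p = P_in/V_p = 83832/7200 = 11.6 A.

I_p ≈ 11.6 A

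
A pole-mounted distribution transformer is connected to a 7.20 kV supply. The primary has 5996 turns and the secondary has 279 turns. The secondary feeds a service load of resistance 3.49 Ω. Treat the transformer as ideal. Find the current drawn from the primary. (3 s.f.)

I_p ≈ 4.47 A

V_s = V_p × N_s/N_p = 7200 × 279/5996 = 335.02 V.
I_s = V_s/R = 335.02/3.49 = 95.995 A.
For an ideal transformer I_p N_p = I_s N_s, so I_p = 95.995 × 279/5996 = 4.47 A.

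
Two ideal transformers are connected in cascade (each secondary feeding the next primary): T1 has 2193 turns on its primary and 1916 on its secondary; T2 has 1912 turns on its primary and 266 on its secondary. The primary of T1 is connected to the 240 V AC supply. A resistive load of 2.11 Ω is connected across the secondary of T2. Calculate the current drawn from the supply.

I_supply ≈ 1.68 A

After T1: V = 240.00 × 1916/2193 = 209.69 V.
After T2: V = 209.69 × 266/1912 = 29.172 V.
I_load = 29.172/2.11 = 13.825 A, so P_out = 29.172 × 13.825 = 403.31 W.
All ideal ⇒ P_in = P_out, so I_supply = 403.31/240 = 1.68 A.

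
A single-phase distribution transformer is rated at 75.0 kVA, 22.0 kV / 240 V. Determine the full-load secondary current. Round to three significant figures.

I_s = S/V_s = 75000/240 = 312 A.

I_s ≈ 312 A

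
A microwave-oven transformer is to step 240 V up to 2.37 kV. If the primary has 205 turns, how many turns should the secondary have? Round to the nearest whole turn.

N_s/N_p = V_s/V_p, so N_s = 205 × 2370/240 = 2024.4 ≈ 2024 turns.

N_s = 2024 turns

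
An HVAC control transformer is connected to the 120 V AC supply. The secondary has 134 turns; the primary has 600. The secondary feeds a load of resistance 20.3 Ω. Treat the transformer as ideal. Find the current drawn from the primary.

V_s = V_p × N_s/N_p = 120 × 134/600 = 26.800 V.
I_s = V_s/R = 26.800/20.3 = 1.3202 A.
For an ideal transformer I_p N_p = I_s N_s, so I_p = 1.3202 × 134/600 = 0.295 A.

I_p ≈ 0.295 A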